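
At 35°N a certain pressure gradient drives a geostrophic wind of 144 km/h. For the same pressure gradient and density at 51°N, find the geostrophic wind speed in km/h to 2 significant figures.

110 km/h

With the same pressure gradient and density, V_g ∝ 1/f ∝ 1/sin φ.
V₂ = V₁ · sin φ₁ / sin φ₂ = 144 × sin 35° / sin 51°
V₂ = 144 × 0.5736/0.7771 = 110 km/h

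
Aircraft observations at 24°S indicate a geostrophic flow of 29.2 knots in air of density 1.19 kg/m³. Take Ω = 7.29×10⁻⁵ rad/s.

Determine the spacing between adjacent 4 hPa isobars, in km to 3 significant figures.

Coriolis parameter at 24°S:
f = 2Ω sin φ = 2 × 7.29×10⁻⁵ × sin 24° = 5.93×10⁻⁵ s⁻¹
Wind speed in SI: 29.2 knots = 15.0 m/s
Geostrophic balance rearranged: |∂P/∂n| = f ρ V_g
|∂P/∂n| = 5.93×10⁻⁵ × 1.19 × 15.0 = 1.06×10⁻³ Pa/m
Isobar spacing: Δn = ΔP/|∂P/∂n| = 400 Pa / 1.06×10⁻³ Pa/m = 377330 m ≈ 377 km

377 km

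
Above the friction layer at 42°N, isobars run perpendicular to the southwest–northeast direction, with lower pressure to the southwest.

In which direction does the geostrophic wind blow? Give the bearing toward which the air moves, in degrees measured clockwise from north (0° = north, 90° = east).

315°

The pressure-gradient force points toward the southwest (bearing 225°).
Geostrophic balance: in the Northern Hemisphere the Coriolis force deflects motion to the right, so the geostrophic wind blows 90° to the right of the pressure-gradient force (low pressure on the left).
Rotating 225° by 90° clockwise gives 315° — the wind blows toward the northwest.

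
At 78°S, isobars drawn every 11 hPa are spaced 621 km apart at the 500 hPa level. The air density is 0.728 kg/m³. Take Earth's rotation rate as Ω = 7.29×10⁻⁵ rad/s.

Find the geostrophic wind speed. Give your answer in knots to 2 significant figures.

Coriolis parameter at 78°S:
f = 2Ω sin φ = 2 × 7.29×10⁻⁵ × sin 78° = 1.43×10⁻⁴ s⁻¹
Pressure gradient: |∂P/∂n| = 1100 Pa / 621000 m = 1.77×10⁻³ Pa/m
Geostrophic balance (pressure-gradient force = Coriolis force):
V_g = (1/(fρ)) |∂P/∂n| = 1.77×10⁻³ / (1.43×10⁻⁴ × 0.728) = 17.1 m/s
Converting: 17.1 m/s × 1.944 = 33 knots

33 knots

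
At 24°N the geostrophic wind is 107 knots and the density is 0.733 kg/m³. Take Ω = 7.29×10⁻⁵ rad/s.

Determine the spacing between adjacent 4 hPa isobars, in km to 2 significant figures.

Coriolis parameter at 24°N:
f = 2Ω sin φ = 2 × 7.29×10⁻⁵ × sin 24° = 5.93×10⁻⁵ s⁻¹
Wind speed in SI: 107 knots = 55.0 m/s
Geostrophic balance rearranged: |∂P/∂n| = f ρ V_g
|∂P/∂n| = 5.93×10⁻⁵ × 0.733 × 55.0 = 2.39×10⁻³ Pa/m
Isobar spacing: Δn = ΔP/|∂P/∂n| = 400 Pa / 2.39×10⁻³ Pa/m = 167172 m ≈ 170 km

170 km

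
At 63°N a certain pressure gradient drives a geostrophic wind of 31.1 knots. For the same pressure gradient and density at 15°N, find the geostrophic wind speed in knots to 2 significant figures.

110 knots

With the same pressure gradient and density, V_g ∝ 1/f ∝ 1/sin φ.
V₂ = V₁ · sin φ₁ / sin φ₂ = 31.1 × sin 63° / sin 15°
V₂ = 31.1 × 0.8910/0.2588 = 110 knots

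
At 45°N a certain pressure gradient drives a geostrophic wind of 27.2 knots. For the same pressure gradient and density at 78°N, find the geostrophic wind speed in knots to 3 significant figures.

19.7 knots

With the same pressure gradient and density, V_g ∝ 1/f ∝ 1/sin φ.
V₂ = V₁ · sin φ₁ / sin φ₂ = 27.2 × sin 45° / sin 78°
V₂ = 27.2 × 0.7071/0.9781 = 19.7 knots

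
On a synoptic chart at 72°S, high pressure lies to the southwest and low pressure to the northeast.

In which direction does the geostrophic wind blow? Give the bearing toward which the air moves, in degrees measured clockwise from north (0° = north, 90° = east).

The pressure-gradient force points toward the northeast (bearing 045°).
Geostrophic balance: in the Southern Hemisphere the Coriolis force deflects motion to the left, so the geostrophic wind blows 90° to the left of the pressure-gradient force (low pressure on the right).
Rotating 045° by 90° counterclockwise gives 315° — the wind blows toward the northwest.

315°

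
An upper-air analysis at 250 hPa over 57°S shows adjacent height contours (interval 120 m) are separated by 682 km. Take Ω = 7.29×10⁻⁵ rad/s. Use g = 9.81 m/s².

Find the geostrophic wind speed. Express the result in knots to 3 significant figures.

27.4 knots

Coriolis parameter at 57°S:
f = 2Ω sin φ = 2 × 7.29×10⁻⁵ × sin 57° = 1.22×10⁻⁴ s⁻¹
Height gradient: |∂Z/∂n| = 120 m / 682000 m = 1.76×10⁻⁴
On a pressure surface, geostrophic balance gives V_g = (g/f)|∂Z/∂n|:
V_g = 9.81 × 1.76×10⁻⁴ / 1.22×10⁻⁴ = 14.1 m/s
Converting: 14.1 m/s × 1.944 = 27.4 knots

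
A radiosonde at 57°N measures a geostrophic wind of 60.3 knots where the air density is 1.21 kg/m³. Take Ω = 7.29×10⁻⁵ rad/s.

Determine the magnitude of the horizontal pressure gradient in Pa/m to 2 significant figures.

Coriolis parameter at 57°N:
f = 2Ω sin φ = 2 × 7.29×10⁻⁵ × sin 57° = 1.22×10⁻⁴ s⁻¹
Wind speed in SI: 60.3 knots = 31.0 m/s
Geostrophic balance rearranged: |∂P/∂n| = f ρ V_g
|∂P/∂n| = 1.22×10⁻⁴ × 1.21 × 31.0 = 4.59×10⁻³ Pa/m

4.6×10⁻³ Pa/m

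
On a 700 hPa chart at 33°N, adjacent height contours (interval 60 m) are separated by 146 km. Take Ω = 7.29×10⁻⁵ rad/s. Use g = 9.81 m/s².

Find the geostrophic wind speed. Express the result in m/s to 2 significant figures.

51 m/s

Coriolis parameter at 33°N:
f = 2Ω sin φ = 2 × 7.29×10⁻⁵ × sin 33° = 7.94×10⁻⁵ s⁻¹
Height gradient: |∂Z/∂n| = 60 m / 146000 m = 4.11×10⁻⁴
On a pressure surface, geostrophic balance gives V_g = (g/f)|∂Z/∂n|:
V_g = 9.81 × 4.11×10⁻⁴ / 7.94×10⁻⁵ = 50.8 m/s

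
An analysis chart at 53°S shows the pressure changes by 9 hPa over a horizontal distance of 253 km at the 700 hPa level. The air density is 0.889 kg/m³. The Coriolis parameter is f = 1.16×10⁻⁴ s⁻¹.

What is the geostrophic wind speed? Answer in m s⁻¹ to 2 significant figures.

34 m s⁻¹

Pressure gradient: |∂P/∂n| = 900 Pa / 253000 m = 3.56×10⁻³ Pa/m
Geostrophic balance (pressure-gradient force = Coriolis force):
V_g = (1/(fρ)) |∂P/∂n| = 3.56×10⁻³ / (1.16×10⁻⁴ × 0.889) = 34.5 m/s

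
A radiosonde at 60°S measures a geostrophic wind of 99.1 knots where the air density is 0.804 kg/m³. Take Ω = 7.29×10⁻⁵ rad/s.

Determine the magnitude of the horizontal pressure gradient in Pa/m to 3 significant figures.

Coriolis parameter at 60°S:
f = 2Ω sin φ = 2 × 7.29×10⁻⁵ × sin 60° = 1.26×10⁻⁴ s⁻¹
Wind speed in SI: 99.1 knots = 51.0 m/s
Geostrophic balance rearranged: |∂P/∂n| = f ρ V_g
|∂P/∂n| = 1.26×10⁻⁴ × 0.804 × 51.0 = 5.18×10⁻³ Pa/m

5.18×10⁻³ Pa/m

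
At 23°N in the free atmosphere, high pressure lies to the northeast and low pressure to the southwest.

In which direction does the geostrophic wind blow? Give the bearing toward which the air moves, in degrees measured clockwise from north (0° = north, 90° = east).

The pressure-gradient force points toward the southwest (bearing 225°).
Geostrophic balance: in the Northern Hemisphere the Coriolis force deflects motion to the right, so the geostrophic wind blows 90° to the right of the pressure-gradient force (low pressure on the left).
Rotating 225° by 90° clockwise gives 315° — the wind blows toward the northwest.

315°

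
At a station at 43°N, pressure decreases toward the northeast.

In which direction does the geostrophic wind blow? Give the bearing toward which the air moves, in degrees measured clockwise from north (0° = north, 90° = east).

The pressure-gradient force points toward the northeast (bearing 045°).
Geostrophic balance: in the Northern Hemisphere the Coriolis force deflects motion to the right, so the geostrophic wind blows 90° to the right of the pressure-gradient force (low pressure on the left).
Rotating 045° by 90° clockwise gives 135° — the wind blows toward the southeast.

135°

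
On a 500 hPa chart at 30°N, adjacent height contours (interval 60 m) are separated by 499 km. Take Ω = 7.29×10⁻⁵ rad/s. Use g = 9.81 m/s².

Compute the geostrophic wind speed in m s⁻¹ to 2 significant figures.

Coriolis parameter at 30°N:
f = 2Ω sin φ = 2 × 7.29×10⁻⁵ × sin 30° = 7.29×10⁻⁵ s⁻¹
Height gradient: |∂Z/∂n| = 60 m / 499000 m = 1.20×10⁻⁴
On a pressure surface, geostrophic balance gives V_g = (g/f)|∂Z/∂n|:
V_g = 9.81 × 1.20×10⁻⁴ / 7.29×10⁻⁵ = 16.2 m/s

16 m s⁻¹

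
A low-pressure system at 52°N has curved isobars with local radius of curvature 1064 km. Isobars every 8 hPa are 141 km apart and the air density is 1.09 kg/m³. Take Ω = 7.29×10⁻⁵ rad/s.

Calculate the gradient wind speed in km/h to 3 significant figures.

127 km/h

Coriolis parameter at 52°N:
f = 2Ω sin φ = 2 × 7.29×10⁻⁵ × sin 52° = 1.15×10⁻⁴ s⁻¹
Pressure gradient: |∂P/∂n| = 800 Pa / 141000 m = 5.67×10⁻³ Pa/m
Geostrophic speed: V_g = |∂P/∂n|/(fρ) = 5.67×10⁻³/(1.15×10⁻⁴ × 1.09) = 45.3 m/s
Around a low, centrifugal force acts outward with Coriolis, so pressure-gradient force balances both:
(1/ρ)|∂P/∂n| = fV + V²/R  →  V² + fR·V − fR·V_g = 0
With fR = 1.15×10⁻⁴ × 1064×10³ m = 122 m/s:
V = [−fR + √((fR)² + 4 fR V_g)]/2 = [−122 + √(122² + 4×122×45.3)]/2 = 35.2 m/s
Subgeostrophic (V < V_g = 45.3 m/s), as expected around a low.
Converting: 35.2 m/s × 3.6 = 127 km/h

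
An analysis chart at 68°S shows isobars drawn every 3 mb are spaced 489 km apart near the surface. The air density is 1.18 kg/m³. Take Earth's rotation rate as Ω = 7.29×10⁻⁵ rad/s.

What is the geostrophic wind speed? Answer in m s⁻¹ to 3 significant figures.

Coriolis parameter at 68°S:
f = 2Ω sin φ = 2 × 7.29×10⁻⁵ × sin 68° = 1.35×10⁻⁴ s⁻¹
Pressure gradient: |∂P/∂n| = 300 Pa / 489000 m = 6.13×10⁻⁴ Pa/m
Geostrophic balance (pressure-gradient force = Coriolis force):
V_g = (1/(fρ)) |∂P/∂n| = 6.13×10⁻⁴ / (1.35×10⁻⁴ × 1.18) = 3.85 m/s

3.85 m s⁻¹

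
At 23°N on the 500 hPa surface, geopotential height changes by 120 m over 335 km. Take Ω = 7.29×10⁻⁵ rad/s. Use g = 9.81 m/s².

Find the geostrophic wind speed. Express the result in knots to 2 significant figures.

Coriolis parameter at 23°N:
f = 2Ω sin φ = 2 × 7.29×10⁻⁵ × sin 23° = 5.70×10⁻⁵ s⁻¹
Height gradient: |∂Z/∂n| = 120 m / 335000 m = 3.58×10⁻⁴
On a pressure surface, geostrophic balance gives V_g = (g/f)|∂Z/∂n|:
V_g = 9.81 × 3.58×10⁻⁴ / 5.70×10⁻⁵ = 61.7 m/s
Converting: 61.7 m/s × 1.944 = 120 knots

120 knots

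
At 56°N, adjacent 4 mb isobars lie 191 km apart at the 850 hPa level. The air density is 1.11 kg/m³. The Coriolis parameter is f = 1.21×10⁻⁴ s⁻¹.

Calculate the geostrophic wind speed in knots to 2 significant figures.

Pressure gradient: |∂P/∂n| = 400 Pa / 191000 m = 2.09×10⁻³ Pa/m
Geostrophic balance (pressure-gradient force = Coriolis force):
V_g = (1/(fρ)) |∂P/∂n| = 2.09×10⁻³ / (1.21×10⁻⁴ × 1.11) = 15.6 m/s
Converting: 15.6 m/s × 1.944 = 30 knots

30 knots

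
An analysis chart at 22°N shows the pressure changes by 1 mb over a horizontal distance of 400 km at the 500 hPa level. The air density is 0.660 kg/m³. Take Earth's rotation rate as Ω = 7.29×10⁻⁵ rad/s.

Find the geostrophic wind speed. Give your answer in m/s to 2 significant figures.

Coriolis parameter at 22°N:
f = 2Ω sin φ = 2 × 7.29×10⁻⁵ × sin 22° = 5.46×10⁻⁵ s⁻¹
Pressure gradient: |∂P/∂n| = 100 Pa / 400000 m = 2.50×10⁻⁴ Pa/m
Geostrophic balance (pressure-gradient force = Coriolis force):
V_g = (1/(fρ)) |∂P/∂n| = 2.50×10⁻⁴ / (5.46×10⁻⁵ × 0.660) = 6.94 m/s

6.9 m/s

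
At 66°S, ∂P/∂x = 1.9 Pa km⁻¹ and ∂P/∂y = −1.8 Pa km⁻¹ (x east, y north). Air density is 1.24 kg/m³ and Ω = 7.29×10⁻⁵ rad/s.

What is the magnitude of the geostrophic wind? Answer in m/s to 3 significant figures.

15.8 m/s

Coriolis parameter at 66°S:
f = 2Ω sin φ = 2 × 7.29×10⁻⁵ × sin 66° = 1.33×10⁻⁴ s⁻¹
In the Southern Hemisphere f is negative: f = −1.33×10⁻⁴ s⁻¹.
Component geostrophic relations (x east, y north):
u_g = −(1/(fρ)) ∂P/∂y,  v_g = (1/(fρ)) ∂P/∂x
u_g = −(−1.8×10⁻³)/(−1.33×10⁻⁴ × 1.24) = −10.9 m/s;  v_g = (1.9×10⁻³)/(−1.33×10⁻⁴ × 1.24) = −11.5 m/s
|V_g| = √(u_g² + v_g²) = 15.8 m/s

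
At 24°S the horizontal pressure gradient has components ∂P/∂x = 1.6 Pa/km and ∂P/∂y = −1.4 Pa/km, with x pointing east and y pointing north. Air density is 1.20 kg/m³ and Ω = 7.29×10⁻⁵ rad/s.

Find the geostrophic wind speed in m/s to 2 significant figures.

30 m/s

Coriolis parameter at 24°S:
f = 2Ω sin φ = 2 × 7.29×10⁻⁵ × sin 24° = 5.93×10⁻⁵ s⁻¹
In the Southern Hemisphere f is negative: f = −5.93×10⁻⁵ s⁻¹.
Component geostrophic relations (x east, y north):
u_g = −(1/(fρ)) ∂P/∂y,  v_g = (1/(fρ)) ∂P/∂x
u_g = −(−1.4×10⁻³)/(−5.93×10⁻⁵ × 1.20) = −19.7 m/s;  v_g = (1.6×10⁻³)/(−5.93×10⁻⁵ × 1.20) = −22.5 m/s
|V_g| = √(u_g² + v_g²) = 29.9 m/s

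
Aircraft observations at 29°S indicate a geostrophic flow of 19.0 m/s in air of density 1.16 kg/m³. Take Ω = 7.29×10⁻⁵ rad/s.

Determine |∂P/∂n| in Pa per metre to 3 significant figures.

Coriolis parameter at 29°S:
f = 2Ω sin φ = 2 × 7.29×10⁻⁵ × sin 29° = 7.07×10⁻⁵ s⁻¹
Geostrophic balance rearranged: |∂P/∂n| = f ρ V_g
|∂P/∂n| = 7.07×10⁻⁵ × 1.16 × 19.0 = 1.56×10⁻³ Pa/m

1.56×10⁻³ Pa/m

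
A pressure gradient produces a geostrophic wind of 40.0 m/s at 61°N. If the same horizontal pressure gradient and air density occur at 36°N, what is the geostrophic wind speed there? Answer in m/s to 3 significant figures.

59.5 m/s

With the same pressure gradient and density, V_g ∝ 1/f ∝ 1/sin φ.
V₂ = V₁ · sin φ₁ / sin φ₂ = 40.0 × sin 61° / sin 36°
V₂ = 40.0 × 0.8746/0.5878 = 59.5 m/s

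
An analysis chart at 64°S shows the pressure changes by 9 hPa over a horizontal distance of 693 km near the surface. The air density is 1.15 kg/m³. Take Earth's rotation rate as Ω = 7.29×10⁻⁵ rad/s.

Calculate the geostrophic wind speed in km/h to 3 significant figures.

31.0 km/h

Coriolis parameter at 64°S:
f = 2Ω sin φ = 2 × 7.29×10⁻⁵ × sin 64° = 1.31×10⁻⁴ s⁻¹
Pressure gradient: |∂P/∂n| = 900 Pa / 693000 m = 1.30×10⁻³ Pa/m
Geostrophic balance (pressure-gradient force = Coriolis force):
V_g = (1/(fρ)) |∂P/∂n| = 1.30×10⁻³ / (1.31×10⁻⁴ × 1.15) = 8.62 m/s
Converting: 8.62 m/s × 3.6 = 31.0 km/h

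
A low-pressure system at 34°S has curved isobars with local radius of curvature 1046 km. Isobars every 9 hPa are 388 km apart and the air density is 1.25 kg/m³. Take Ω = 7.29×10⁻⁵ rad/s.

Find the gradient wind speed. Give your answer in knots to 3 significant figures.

36.3 knots

Coriolis parameter at 34°S:
f = 2Ω sin φ = 2 × 7.29×10⁻⁵ × sin 34° = 8.15×10⁻⁵ s⁻¹
Pressure gradient: |∂P/∂n| = 900 Pa / 388000 m = 2.32×10⁻³ Pa/m
Geostrophic speed: V_g = |∂P/∂n|/(fρ) = 2.32×10⁻³/(8.15×10⁻⁵ × 1.25) = 22.8 m/s
Around a low, centrifugal force acts outward with Coriolis, so pressure-gradient force balances both:
(1/ρ)|∂P/∂n| = fV + V²/R  →  V² + fR·V − fR·V_g = 0
With fR = 8.15×10⁻⁵ × 1046×10³ m = 85.3 m/s:
V = [−fR + √((fR)² + 4 fR V_g)]/2 = [−85.3 + √(85.3² + 4×85.3×22.8)]/2 = 18.7 m/s
Subgeostrophic (V < V_g = 22.8 m/s), as expected around a low.
Converting: 18.7 m/s × 1.944 = 36.3 knots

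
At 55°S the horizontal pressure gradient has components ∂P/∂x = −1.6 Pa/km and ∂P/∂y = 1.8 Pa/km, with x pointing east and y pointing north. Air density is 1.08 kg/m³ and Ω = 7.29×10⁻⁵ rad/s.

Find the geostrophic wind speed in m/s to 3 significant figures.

Coriolis parameter at 55°S:
f = 2Ω sin φ = 2 × 7.29×10⁻⁵ × sin 55° = 1.19×10⁻⁴ s⁻¹
In the Southern Hemisphere f is negative: f = −1.19×10⁻⁴ s⁻¹.
Component geostrophic relations (x east, y north):
u_g = −(1/(fρ)) ∂P/∂y,  v_g = (1/(fρ)) ∂P/∂x
u_g = −(1.8×10⁻³)/(−1.19×10⁻⁴ × 1.08) = 14.0 m/s;  v_g = (−1.6×10⁻³)/(−1.19×10⁻⁴ × 1.08) = 12.4 m/s
|V_g| = √(u_g² + v_g²) = 18.7 m/s

18.7 m/s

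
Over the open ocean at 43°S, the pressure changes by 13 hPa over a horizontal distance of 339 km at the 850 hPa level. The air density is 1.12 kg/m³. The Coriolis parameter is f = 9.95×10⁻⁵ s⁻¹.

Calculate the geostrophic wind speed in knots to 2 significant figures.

Pressure gradient: |∂P/∂n| = 1300 Pa / 339000 m = 3.83×10⁻³ Pa/m
Geostrophic balance (pressure-gradient force = Coriolis force):
V_g = (1/(fρ)) |∂P/∂n| = 3.83×10⁻³ / (9.95×10⁻⁵ × 1.12) = 34.4 m/s
Converting: 34.4 m/s × 1.944 = 67 knots

67 knots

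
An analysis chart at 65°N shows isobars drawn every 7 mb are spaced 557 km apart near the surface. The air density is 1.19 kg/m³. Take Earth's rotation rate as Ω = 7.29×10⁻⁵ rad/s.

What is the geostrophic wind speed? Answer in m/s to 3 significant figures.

7.99 m/s

Coriolis parameter at 65°N:
f = 2Ω sin φ = 2 × 7.29×10⁻⁵ × sin 65° = 1.32×10⁻⁴ s⁻¹
Pressure gradient: |∂P/∂n| = 700 Pa / 557000 m = 1.26×10⁻³ Pa/m
Geostrophic balance (pressure-gradient force = Coriolis force):
V_g = (1/(fρ)) |∂P/∂n| = 1.26×10⁻³ / (1.32×10⁻⁴ × 1.19) = 7.99 m/s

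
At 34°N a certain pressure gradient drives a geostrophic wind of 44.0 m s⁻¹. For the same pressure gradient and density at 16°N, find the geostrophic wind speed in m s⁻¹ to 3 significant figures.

89.3 m s⁻¹

With the same pressure gradient and density, V_g ∝ 1/f ∝ 1/sin φ.
V₂ = V₁ · sin φ₁ / sin φ₂ = 44.0 × sin 34° / sin 16°
V₂ = 44.0 × 0.5592/0.2756 = 89.3 m s⁻¹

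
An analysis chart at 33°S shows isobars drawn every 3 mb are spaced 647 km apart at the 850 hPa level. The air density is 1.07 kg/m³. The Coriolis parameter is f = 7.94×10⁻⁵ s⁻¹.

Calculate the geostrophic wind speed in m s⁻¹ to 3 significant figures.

Pressure gradient: |∂P/∂n| = 300 Pa / 647000 m = 4.64×10⁻⁴ Pa/m
Geostrophic balance (pressure-gradient force = Coriolis force):
V_g = (1/(fρ)) |∂P/∂n| = 4.64×10⁻⁴ / (7.94×10⁻⁵ × 1.07) = 5.46 m/s

5.46 m s⁻¹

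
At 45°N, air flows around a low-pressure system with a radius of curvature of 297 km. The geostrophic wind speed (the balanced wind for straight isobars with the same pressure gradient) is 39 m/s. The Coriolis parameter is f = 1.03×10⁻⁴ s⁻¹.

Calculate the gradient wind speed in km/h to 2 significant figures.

81 km/h

Around a low, centrifugal force acts outward with Coriolis, so pressure-gradient force balances both:
(1/ρ)|∂P/∂n| = fV + V²/R  →  V² + fR·V − fR·V_g = 0
With fR = 1.03×10⁻⁴ × 297×10³ m = 30.6 m/s:
V = [−fR + √((fR)² + 4 fR V_g)]/2 = [−30.6 + √(30.6² + 4×30.6×39)]/2 = 22.5 m/s
Subgeostrophic (V < V_g = 39 m/s), as expected around a low.
Converting: 22.5 m/s × 3.6 = 81 km/h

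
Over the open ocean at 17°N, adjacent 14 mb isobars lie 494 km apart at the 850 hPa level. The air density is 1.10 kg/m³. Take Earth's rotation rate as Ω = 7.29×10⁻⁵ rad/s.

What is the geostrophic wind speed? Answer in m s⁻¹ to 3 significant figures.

Coriolis parameter at 17°N:
f = 2Ω sin φ = 2 × 7.29×10⁻⁵ × sin 17° = 4.26×10⁻⁵ s⁻¹
Pressure gradient: |∂P/∂n| = 1400 Pa / 494000 m = 2.83×10⁻³ Pa/m
Geostrophic balance (pressure-gradient force = Coriolis force):
V_g = (1/(fρ)) |∂P/∂n| = 2.83×10⁻³ / (4.26×10⁻⁵ × 1.10) = 60.4 m/s

60.4 m s⁻¹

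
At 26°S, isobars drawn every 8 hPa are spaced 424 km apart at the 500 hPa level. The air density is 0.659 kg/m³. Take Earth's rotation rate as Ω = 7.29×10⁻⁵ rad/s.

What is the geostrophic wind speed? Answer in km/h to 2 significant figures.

160 km/h

Coriolis parameter at 26°S:
f = 2Ω sin φ = 2 × 7.29×10⁻⁵ × sin 26° = 6.39×10⁻⁵ s⁻¹
Pressure gradient: |∂P/∂n| = 800 Pa / 424000 m = 1.89×10⁻³ Pa/m
Geostrophic balance (pressure-gradient force = Coriolis force):
V_g = (1/(fρ)) |∂P/∂n| = 1.89×10⁻³ / (6.39×10⁻⁵ × 0.659) = 44.8 m/s
Converting: 44.8 m/s × 3.6 = 160 km/h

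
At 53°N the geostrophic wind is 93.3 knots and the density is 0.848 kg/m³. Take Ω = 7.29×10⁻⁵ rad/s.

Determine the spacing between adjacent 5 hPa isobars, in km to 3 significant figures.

105 km

Coriolis parameter at 53°N:
f = 2Ω sin φ = 2 × 7.29×10⁻⁵ × sin 53° = 1.16×10⁻⁴ s⁻¹
Wind speed in SI: 93.3 knots = 48.0 m/s
Geostrophic balance rearranged: |∂P/∂n| = f ρ V_g
|∂P/∂n| = 1.16×10⁻⁴ × 0.848 × 48.0 = 4.74×10⁻³ Pa/m
Isobar spacing: Δn = ΔP/|∂P/∂n| = 500 Pa / 4.74×10⁻³ Pa/m = 105499 m ≈ 105 km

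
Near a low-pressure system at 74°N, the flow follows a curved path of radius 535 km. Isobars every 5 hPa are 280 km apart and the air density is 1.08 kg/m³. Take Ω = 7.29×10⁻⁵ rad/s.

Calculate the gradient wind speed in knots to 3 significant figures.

Coriolis parameter at 74°N:
f = 2Ω sin φ = 2 × 7.29×10⁻⁵ × sin 74° = 1.40×10⁻⁴ s⁻¹
Pressure gradient: |∂P/∂n| = 500 Pa / 280000 m = 1.79×10⁻³ Pa/m
Geostrophic speed: V_g = |∂P/∂n|/(fρ) = 1.79×10⁻³/(1.40×10⁻⁴ × 1.08) = 11.8 m/s
Around a low, centrifugal force acts outward with Coriolis, so pressure-gradient force balances both:
(1/ρ)|∂P/∂n| = fV + V²/R  →  V² + fR·V − fR·V_g = 0
With fR = 1.40×10⁻⁴ × 535×10³ m = 75.0 m/s:
V = [−fR + √((fR)² + 4 fR V_g)]/2 = [−75.0 + √(75.0² + 4×75.0×11.8)]/2 = 10.4 m/s
Subgeostrophic (V < V_g = 11.8 m/s), as expected around a low.
Converting: 10.4 m/s × 1.944 = 20.1 knots

20.1 knots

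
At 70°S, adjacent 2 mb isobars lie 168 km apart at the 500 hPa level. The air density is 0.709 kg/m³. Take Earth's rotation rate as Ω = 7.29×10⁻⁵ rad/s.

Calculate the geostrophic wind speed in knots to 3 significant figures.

23.8 knots

Coriolis parameter at 70°S:
f = 2Ω sin φ = 2 × 7.29×10⁻⁵ × sin 70° = 1.37×10⁻⁴ s⁻¹
Pressure gradient: |∂P/∂n| = 200 Pa / 168000 m = 1.19×10⁻³ Pa/m
Geostrophic balance (pressure-gradient force = Coriolis force):
V_g = (1/(fρ)) |∂P/∂n| = 1.19×10⁻³ / (1.37×10⁻⁴ × 0.709) = 12.3 m/s
Converting: 12.3 m/s × 1.944 = 23.8 knots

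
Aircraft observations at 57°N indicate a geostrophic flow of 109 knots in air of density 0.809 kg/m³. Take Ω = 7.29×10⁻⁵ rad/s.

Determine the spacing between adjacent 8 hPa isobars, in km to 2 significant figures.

Coriolis parameter at 57°N:
f = 2Ω sin φ = 2 × 7.29×10⁻⁵ × sin 57° = 1.22×10⁻⁴ s⁻¹
Wind speed in SI: 109 knots = 56.1 m/s
Geostrophic balance rearranged: |∂P/∂n| = f ρ V_g
|∂P/∂n| = 1.22×10⁻⁴ × 0.809 × 56.1 = 5.55×10⁻³ Pa/m
Isobar spacing: Δn = ΔP/|∂P/∂n| = 800 Pa / 5.55×10⁻³ Pa/m = 144221 m ≈ 140 km

140 km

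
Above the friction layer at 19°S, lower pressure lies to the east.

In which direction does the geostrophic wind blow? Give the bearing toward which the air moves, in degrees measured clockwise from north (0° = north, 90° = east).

000°

The pressure-gradient force points toward the east (bearing 090°).
Geostrophic balance: in the Southern Hemisphere the Coriolis force deflects motion to the left, so the geostrophic wind blows 90° to the left of the pressure-gradient force (low pressure on the right).
Rotating 090° by 90° counterclockwise gives 000° — the wind blows toward the north.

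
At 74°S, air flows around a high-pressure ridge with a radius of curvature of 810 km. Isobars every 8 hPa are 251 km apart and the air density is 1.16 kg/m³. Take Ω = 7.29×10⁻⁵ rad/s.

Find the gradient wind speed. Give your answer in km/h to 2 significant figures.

Coriolis parameter at 74°S:
f = 2Ω sin φ = 2 × 7.29×10⁻⁵ × sin 74° = 1.40×10⁻⁴ s⁻¹
Pressure gradient: |∂P/∂n| = 800 Pa / 251000 m = 3.19×10⁻³ Pa/m
Geostrophic speed: V_g = |∂P/∂n|/(fρ) = 3.19×10⁻³/(1.40×10⁻⁴ × 1.16) = 19.6 m/s
Around a high, pressure-gradient force acts outward with centrifugal, so Coriolis balances both:
fV = (1/ρ)|∂P/∂n| + V²/R  →  V² − fR·V + fR·V_g = 0
With fR = 1.40×10⁻⁴ × 810×10³ m = 114 m/s:
V = [fR − √((fR)² − 4 fR V_g)]/2 = [114 − √(114² − 4×114×19.6)]/2 = 25.2 m/s
Supergeostrophic (V > V_g = 19.6 m/s), as expected around a high.
Converting: 25.2 m/s × 3.6 = 91 km/h

91 km/h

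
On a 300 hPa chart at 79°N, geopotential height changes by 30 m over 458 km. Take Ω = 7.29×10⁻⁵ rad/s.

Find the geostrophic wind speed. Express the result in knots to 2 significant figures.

Coriolis parameter at 79°N:
f = 2Ω sin φ = 2 × 7.29×10⁻⁵ × sin 79° = 1.43×10⁻⁴ s⁻¹
Height gradient: |∂Z/∂n| = 30 m / 458000 m = 6.55×10⁻⁵
On a pressure surface, geostrophic balance gives V_g = (g/f)|∂Z/∂n|:
V_g = 9.81 × 6.55×10⁻⁵ / 1.43×10⁻⁴ = 4.49 m/s
Converting: 4.49 m/s × 1.944 = 8.7 knots

8.7 knots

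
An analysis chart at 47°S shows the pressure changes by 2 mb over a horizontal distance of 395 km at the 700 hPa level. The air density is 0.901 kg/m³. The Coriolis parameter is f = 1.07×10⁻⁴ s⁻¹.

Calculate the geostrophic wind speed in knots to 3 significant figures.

Pressure gradient: |∂P/∂n| = 200 Pa / 395000 m = 5.06×10⁻⁴ Pa/m
Geostrophic balance (pressure-gradient force = Coriolis force):
V_g = (1/(fρ)) |∂P/∂n| = 5.06×10⁻⁴ / (1.07×10⁻⁴ × 0.901) = 5.25 m/s
Converting: 5.25 m/s × 1.944 = 10.2 knots

10.2 knots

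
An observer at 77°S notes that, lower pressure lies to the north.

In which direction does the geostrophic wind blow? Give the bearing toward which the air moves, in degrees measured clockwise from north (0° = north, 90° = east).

270°

The pressure-gradient force points toward the north (bearing 000°).
Geostrophic balance: in the Southern Hemisphere the Coriolis force deflects motion to the left, so the geostrophic wind blows 90° to the left of the pressure-gradient force (low pressure on the right).
Rotating 000° by 90° counterclockwise gives 270° — the wind blows toward the west.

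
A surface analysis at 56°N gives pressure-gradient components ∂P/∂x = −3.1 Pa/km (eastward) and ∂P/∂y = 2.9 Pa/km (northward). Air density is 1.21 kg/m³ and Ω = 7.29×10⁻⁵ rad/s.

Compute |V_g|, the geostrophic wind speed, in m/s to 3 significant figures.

Coriolis parameter at 56°N:
f = 2Ω sin φ = 2 × 7.29×10⁻⁵ × sin 56° = 1.21×10⁻⁴ s⁻¹
Component geostrophic relations (x east, y north):
u_g = −(1/(fρ)) ∂P/∂y,  v_g = (1/(fρ)) ∂P/∂x
u_g = −(2.9×10⁻³)/(1.21×10⁻⁴ × 1.21) = −19.8 m/s;  v_g = (−3.1×10⁻³)/(1.21×10⁻⁴ × 1.21) = −21.2 m/s
|V_g| = √(u_g² + v_g²) = 29.0 m/s

29.0 m/s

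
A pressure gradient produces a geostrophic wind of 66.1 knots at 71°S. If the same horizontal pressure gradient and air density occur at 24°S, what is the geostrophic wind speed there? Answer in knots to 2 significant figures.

150 knots

With the same pressure gradient and density, V_g ∝ 1/f ∝ 1/sin φ.
V₂ = V₁ · sin φ₁ / sin φ₂ = 66.1 × sin 71° / sin 24°
V₂ = 66.1 × 0.9455/0.4067 = 150 knots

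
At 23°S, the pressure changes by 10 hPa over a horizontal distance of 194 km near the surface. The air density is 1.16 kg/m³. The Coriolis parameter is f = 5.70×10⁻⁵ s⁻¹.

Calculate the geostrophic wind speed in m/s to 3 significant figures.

Pressure gradient: |∂P/∂n| = 1000 Pa / 194000 m = 5.15×10⁻³ Pa/m
Geostrophic balance (pressure-gradient force = Coriolis force):
V_g = (1/(fρ)) |∂P/∂n| = 5.15×10⁻³ / (5.70×10⁻⁵ × 1.16) = 78.0 m/s

78.0 m/s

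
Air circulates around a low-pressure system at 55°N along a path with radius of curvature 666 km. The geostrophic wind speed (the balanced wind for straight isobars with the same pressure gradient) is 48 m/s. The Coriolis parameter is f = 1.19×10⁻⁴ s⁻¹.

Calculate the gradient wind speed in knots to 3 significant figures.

65.5 knots

Around a low, centrifugal force acts outward with Coriolis, so pressure-gradient force balances both:
(1/ρ)|∂P/∂n| = fV + V²/R  →  V² + fR·V − fR·V_g = 0
With fR = 1.19×10⁻⁴ × 666×10³ m = 79.3 m/s:
V = [−fR + √((fR)² + 4 fR V_g)]/2 = [−79.3 + √(79.3² + 4×79.3×48)]/2 = 33.7 m/s
Subgeostrophic (V < V_g = 48 m/s), as expected around a low.
Converting: 33.7 m/s × 1.944 = 65.5 knots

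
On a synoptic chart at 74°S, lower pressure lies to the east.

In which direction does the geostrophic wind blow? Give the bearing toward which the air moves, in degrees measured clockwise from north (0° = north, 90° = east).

The pressure-gradient force points toward the east (bearing 090°).
Geostrophic balance: in the Southern Hemisphere the Coriolis force deflects motion to the left, so the geostrophic wind blows 90° to the left of the pressure-gradient force (low pressure on the right).
Rotating 090° by 90° counterclockwise gives 000° — the wind blows toward the north.

000°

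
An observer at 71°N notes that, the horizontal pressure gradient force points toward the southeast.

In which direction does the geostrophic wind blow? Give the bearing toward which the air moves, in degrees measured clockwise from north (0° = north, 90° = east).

225°

The pressure-gradient force points toward the southeast (bearing 135°).
Geostrophic balance: in the Northern Hemisphere the Coriolis force deflects motion to the right, so the geostrophic wind blows 90° to the right of the pressure-gradient force (low pressure on the left).
Rotating 135° by 90° clockwise gives 225° — the wind blows toward the southwest.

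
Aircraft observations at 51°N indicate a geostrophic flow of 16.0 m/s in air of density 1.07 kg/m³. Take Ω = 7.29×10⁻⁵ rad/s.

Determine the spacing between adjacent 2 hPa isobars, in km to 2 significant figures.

Coriolis parameter at 51°N:
f = 2Ω sin φ = 2 × 7.29×10⁻⁵ × sin 51° = 1.13×10⁻⁴ s⁻¹
Geostrophic balance rearranged: |∂P/∂n| = f ρ V_g
|∂P/∂n| = 1.13×10⁻⁴ × 1.07 × 16.0 = 1.94×10⁻³ Pa/m
Isobar spacing: Δn = ΔP/|∂P/∂n| = 200 Pa / 1.94×10⁻³ Pa/m = 103102 m ≈ 100 km

100 km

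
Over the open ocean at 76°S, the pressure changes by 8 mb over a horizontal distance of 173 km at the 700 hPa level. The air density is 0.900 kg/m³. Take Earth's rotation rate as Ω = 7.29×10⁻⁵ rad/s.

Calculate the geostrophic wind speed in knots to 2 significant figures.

Coriolis parameter at 76°S:
f = 2Ω sin φ = 2 × 7.29×10⁻⁵ × sin 76° = 1.41×10⁻⁴ s⁻¹
Pressure gradient: |∂P/∂n| = 800 Pa / 173000 m = 4.62×10⁻³ Pa/m
Geostrophic balance (pressure-gradient force = Coriolis force):
V_g = (1/(fρ)) |∂P/∂n| = 4.62×10⁻³ / (1.41×10⁻⁴ × 0.900) = 36.3 m/s
Converting: 36.3 m/s × 1.944 = 71 knots

71 knots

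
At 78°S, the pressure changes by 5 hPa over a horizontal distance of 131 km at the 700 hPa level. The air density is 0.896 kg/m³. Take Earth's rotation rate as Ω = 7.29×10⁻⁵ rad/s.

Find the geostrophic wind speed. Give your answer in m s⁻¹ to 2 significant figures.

30 m s⁻¹

Coriolis parameter at 78°S:
f = 2Ω sin φ = 2 × 7.29×10⁻⁵ × sin 78° = 1.43×10⁻⁴ s⁻¹
Pressure gradient: |∂P/∂n| = 500 Pa / 131000 m = 3.82×10⁻³ Pa/m
Geostrophic balance (pressure-gradient force = Coriolis force):
V_g = (1/(fρ)) |∂P/∂n| = 3.82×10⁻³ / (1.43×10⁻⁴ × 0.896) = 29.9 m/s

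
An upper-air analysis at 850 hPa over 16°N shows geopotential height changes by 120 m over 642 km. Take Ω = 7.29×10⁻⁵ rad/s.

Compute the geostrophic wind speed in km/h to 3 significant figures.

Coriolis parameter at 16°N:
f = 2Ω sin φ = 2 × 7.29×10⁻⁵ × sin 16° = 4.02×10⁻⁵ s⁻¹
Height gradient: |∂Z/∂n| = 120 m / 642000 m = 1.87×10⁻⁴
On a pressure surface, geostrophic balance gives V_g = (g/f)|∂Z/∂n|:
V_g = 9.81 × 1.87×10⁻⁴ / 4.02×10⁻⁵ = 45.6 m/s
Converting: 45.6 m/s × 3.6 = 164 km/h

164 km/h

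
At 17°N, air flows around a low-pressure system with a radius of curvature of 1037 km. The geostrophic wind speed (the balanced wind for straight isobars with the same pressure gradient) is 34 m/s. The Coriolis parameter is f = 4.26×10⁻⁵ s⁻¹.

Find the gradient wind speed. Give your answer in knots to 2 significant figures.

44 knots

Around a low, centrifugal force acts outward with Coriolis, so pressure-gradient force balances both:
(1/ρ)|∂P/∂n| = fV + V²/R  →  V² + fR·V − fR·V_g = 0
With fR = 4.26×10⁻⁵ × 1037×10³ m = 44.2 m/s:
V = [−fR + √((fR)² + 4 fR V_g)]/2 = [−44.2 + √(44.2² + 4×44.2×34)]/2 = 22.5 m/s
Subgeostrophic (V < V_g = 34 m/s), as expected around a low.
Converting: 22.5 m/s × 1.944 = 44 knots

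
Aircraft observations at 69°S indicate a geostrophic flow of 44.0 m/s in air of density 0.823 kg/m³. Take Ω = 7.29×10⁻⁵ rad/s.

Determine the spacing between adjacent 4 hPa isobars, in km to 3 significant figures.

Coriolis parameter at 69°S:
f = 2Ω sin φ = 2 × 7.29×10⁻⁵ × sin 69° = 1.36×10⁻⁴ s⁻¹
Geostrophic balance rearranged: |∂P/∂n| = f ρ V_g
|∂P/∂n| = 1.36×10⁻⁴ × 0.823 × 44.0 = 4.93×10⁻³ Pa/m
Isobar spacing: Δn = ΔP/|∂P/∂n| = 400 Pa / 4.93×10⁻³ Pa/m = 81152 m ≈ 81.2 km

81.2 km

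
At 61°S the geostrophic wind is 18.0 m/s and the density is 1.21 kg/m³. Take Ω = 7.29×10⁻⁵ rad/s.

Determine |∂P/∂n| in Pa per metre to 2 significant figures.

Coriolis parameter at 61°S:
f = 2Ω sin φ = 2 × 7.29×10⁻⁵ × sin 61° = 1.28×10⁻⁴ s⁻¹
Geostrophic balance rearranged: |∂P/∂n| = f ρ V_g
|∂P/∂n| = 1.28×10⁻⁴ × 1.21 × 18.0 = 2.78×10⁻³ Pa/m

2.8×10⁻³ Pa/m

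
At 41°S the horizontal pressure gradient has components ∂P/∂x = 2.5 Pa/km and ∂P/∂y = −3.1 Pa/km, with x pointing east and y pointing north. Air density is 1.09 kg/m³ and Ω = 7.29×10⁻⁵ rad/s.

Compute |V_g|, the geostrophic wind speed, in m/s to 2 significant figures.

38 m/s

Coriolis parameter at 41°S:
f = 2Ω sin φ = 2 × 7.29×10⁻⁵ × sin 41° = 9.57×10⁻⁵ s⁻¹
In the Southern Hemisphere f is negative: f = −9.57×10⁻⁵ s⁻¹.
Component geostrophic relations (x east, y north):
u_g = −(1/(fρ)) ∂P/∂y,  v_g = (1/(fρ)) ∂P/∂x
u_g = −(−3.1×10⁻³)/(−9.57×10⁻⁵ × 1.09) = −29.7 m/s;  v_g = (2.5×10⁻³)/(−9.57×10⁻⁵ × 1.09) = −24.0 m/s
|V_g| = √(u_g² + v_g²) = 38.2 m/s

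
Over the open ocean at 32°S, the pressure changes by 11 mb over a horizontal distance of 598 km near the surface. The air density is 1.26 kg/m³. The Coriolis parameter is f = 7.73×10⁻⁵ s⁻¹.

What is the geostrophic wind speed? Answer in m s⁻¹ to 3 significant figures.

18.9 m s⁻¹

Pressure gradient: |∂P/∂n| = 1100 Pa / 598000 m = 1.84×10⁻³ Pa/m
Geostrophic balance (pressure-gradient force = Coriolis force):
V_g = (1/(fρ)) |∂P/∂n| = 1.84×10⁻³ / (7.73×10⁻⁵ × 1.26) = 18.9 m/s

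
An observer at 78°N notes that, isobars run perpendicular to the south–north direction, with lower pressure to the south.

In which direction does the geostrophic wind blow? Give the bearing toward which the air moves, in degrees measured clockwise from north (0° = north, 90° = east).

270°

The pressure-gradient force points toward the south (bearing 180°).
Geostrophic balance: in the Northern Hemisphere the Coriolis force deflects motion to the right, so the geostrophic wind blows 90° to the right of the pressure-gradient force (low pressure on the left).
Rotating 180° by 90° clockwise gives 270° — the wind blows toward the west.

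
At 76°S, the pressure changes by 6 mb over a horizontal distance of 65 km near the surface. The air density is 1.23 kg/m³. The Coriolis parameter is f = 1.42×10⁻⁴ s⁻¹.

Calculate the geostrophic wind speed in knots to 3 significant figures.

Pressure gradient: |∂P/∂n| = 600 Pa / 65000 m = 9.23×10⁻³ Pa/m
Geostrophic balance (pressure-gradient force = Coriolis force):
V_g = (1/(fρ)) |∂P/∂n| = 9.23×10⁻³ / (1.42×10⁻⁴ × 1.23) = 52.8 m/s
Converting: 52.8 m/s × 1.944 = 103 knots

103 knots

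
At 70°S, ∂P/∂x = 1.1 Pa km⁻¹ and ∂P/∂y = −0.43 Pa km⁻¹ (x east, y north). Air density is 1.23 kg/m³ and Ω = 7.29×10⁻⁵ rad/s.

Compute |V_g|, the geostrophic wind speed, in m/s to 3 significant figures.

Coriolis parameter at 70°S:
f = 2Ω sin φ = 2 × 7.29×10⁻⁵ × sin 70° = 1.37×10⁻⁴ s⁻¹
In the Southern Hemisphere f is negative: f = −1.37×10⁻⁴ s⁻¹.
Component geostrophic relations (x east, y north):
u_g = −(1/(fρ)) ∂P/∂y,  v_g = (1/(fρ)) ∂P/∂x
u_g = −(−0.43×10⁻³)/(−1.37×10⁻⁴ × 1.23) = −2.55 m/s;  v_g = (1.1×10⁻³)/(−1.37×10⁻⁴ × 1.23) = −6.53 m/s
|V_g| = √(u_g² + v_g²) = 7.01 m/s

7.01 m/s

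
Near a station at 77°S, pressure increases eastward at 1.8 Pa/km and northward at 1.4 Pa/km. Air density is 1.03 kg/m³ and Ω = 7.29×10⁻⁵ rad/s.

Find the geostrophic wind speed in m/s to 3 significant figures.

15.6 m/s

Coriolis parameter at 77°S:
f = 2Ω sin φ = 2 × 7.29×10⁻⁵ × sin 77° = 1.42×10⁻⁴ s⁻¹
In the Southern Hemisphere f is negative: f = −1.42×10⁻⁴ s⁻¹.
Component geostrophic relations (x east, y north):
u_g = −(1/(fρ)) ∂P/∂y,  v_g = (1/(fρ)) ∂P/∂x
u_g = −(1.4×10⁻³)/(−1.42×10⁻⁴ × 1.03) = 9.57 m/s;  v_g = (1.8×10⁻³)/(−1.42×10⁻⁴ × 1.03) = −12.3 m/s
|V_g| = √(u_g² + v_g²) = 15.6 m/s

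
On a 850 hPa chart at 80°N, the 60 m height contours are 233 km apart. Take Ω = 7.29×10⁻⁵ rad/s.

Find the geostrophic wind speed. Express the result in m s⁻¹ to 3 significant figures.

17.6 m s⁻¹

Coriolis parameter at 80°N:
f = 2Ω sin φ = 2 × 7.29×10⁻⁵ × sin 80° = 1.44×10⁻⁴ s⁻¹
Height gradient: |∂Z/∂n| = 60 m / 233000 m = 2.58×10⁻⁴
On a pressure surface, geostrophic balance gives V_g = (g/f)|∂Z/∂n|:
V_g = 9.81 × 2.58×10⁻⁴ / 1.44×10⁻⁴ = 17.6 m/s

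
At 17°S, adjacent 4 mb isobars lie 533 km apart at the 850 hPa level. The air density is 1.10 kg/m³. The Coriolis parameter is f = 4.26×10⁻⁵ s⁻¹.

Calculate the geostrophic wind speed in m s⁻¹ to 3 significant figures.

16.0 m s⁻¹

Pressure gradient: |∂P/∂n| = 400 Pa / 533000 m = 7.50×10⁻⁴ Pa/m
Geostrophic balance (pressure-gradient force = Coriolis force):
V_g = (1/(fρ)) |∂P/∂n| = 7.50×10⁻⁴ / (4.26×10⁻⁵ × 1.10) = 16.0 m/s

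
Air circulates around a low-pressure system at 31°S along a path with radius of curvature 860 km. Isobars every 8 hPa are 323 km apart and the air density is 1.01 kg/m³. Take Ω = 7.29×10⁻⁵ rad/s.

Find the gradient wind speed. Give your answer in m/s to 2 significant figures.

24 m/s

Coriolis parameter at 31°S:
f = 2Ω sin φ = 2 × 7.29×10⁻⁵ × sin 31° = 7.51×10⁻⁵ s⁻¹
Pressure gradient: |∂P/∂n| = 800 Pa / 323000 m = 2.48×10⁻³ Pa/m
Geostrophic speed: V_g = |∂P/∂n|/(fρ) = 2.48×10⁻³/(7.51×10⁻⁵ × 1.01) = 32.7 m/s
Around a low, centrifugal force acts outward with Coriolis, so pressure-gradient force balances both:
(1/ρ)|∂P/∂n| = fV + V²/R  →  V² + fR·V − fR·V_g = 0
With fR = 7.51×10⁻⁵ × 860×10³ m = 64.6 m/s:
V = [−fR + √((fR)² + 4 fR V_g)]/2 = [−64.6 + √(64.6² + 4×64.6×32.7)]/2 = 23.8 m/s
Subgeostrophic (V < V_g = 32.7 m/s), as expected around a low.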